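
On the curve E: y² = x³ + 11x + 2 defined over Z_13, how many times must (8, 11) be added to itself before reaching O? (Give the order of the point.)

2P: tangent at (8, 11): λ = (3·8² + 11)/(2·11) ≡ 8/9. 9⁻¹ ≡ 3 (mod 13), so λ ≡ 8·3 ≡ 11.
  x = λ² - 8 - 8 = 121 - 16 ≡ 1; y = λ·(8 - 1) - 11 ≡ 1. → (1, 1)
3P: (1, 1) + (8, 11). λ = (11 - 1)/(8 - 1) ≡ 10/7 mod 13. 7⁻¹ ≡ 2 (mod 13) since 7·2 = 14 ≡ 1, so λ ≡ 7.
  x = λ² - 1 - 8 = 49 - 9 ≡ 1; y = λ·(1 - 1) - 1 ≡ 12. → (1, 12)
4P: (1, 12) + (8, 11). λ = (11 - 12)/(8 - 1) ≡ 12/7 mod 13. 7⁻¹ ≡ 2 (mod 13), so λ ≡ 11.
  x = λ² - 1 - 8 = 121 - 9 ≡ 8; y = λ·(1 - 8) - 12 ≡ 2. → (8, 2)
5P: (8, 2) + (8, 11): same x and y₁ ≡ -y₂, so the sum is O.
5P = O, so the order is 5.

5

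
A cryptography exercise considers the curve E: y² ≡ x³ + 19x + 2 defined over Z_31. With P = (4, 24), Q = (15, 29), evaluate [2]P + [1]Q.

First 2P:
Repeated addition: build up to 2P.
2P: tangent at (4, 24): λ = (3·4² + 19)/(2·24) ≡ 5/17. 17⁻¹ ≡ 11 (mod 31), so λ ≡ 5·11 ≡ 24.
  x = λ² - 4 - 4 = 576 - 8 ≡ 10; y = λ·(4 - 10) - 24 ≡ 18. → (10, 18)
2P = (10, 18).
Finally 2P + Q:
(10, 18) + (15, 29). λ = (29 - 18)/(15 - 10) ≡ 11/5 mod 31. 5⁻¹ ≡ 25 (mod 31), so λ ≡ 27.
  x = λ² - 10 - 15 = 729 - 25 ≡ 22; y = λ·(10 - 22) - 18 ≡ 30. → (22, 30)

(22, 30)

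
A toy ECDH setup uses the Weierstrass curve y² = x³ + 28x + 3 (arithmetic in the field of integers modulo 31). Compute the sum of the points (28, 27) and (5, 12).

(28, 27) + (5, 12). λ = (12 - 27)/(5 - 28) ≡ 16/8 mod 31. 8⁻¹ ≡ 4 (mod 31), so λ ≡ 2.
  x = λ² - 28 - 5 = 4 - 33 ≡ 2; y = λ·(28 - 2) - 27 ≡ 25. → (2, 25)

(2, 25)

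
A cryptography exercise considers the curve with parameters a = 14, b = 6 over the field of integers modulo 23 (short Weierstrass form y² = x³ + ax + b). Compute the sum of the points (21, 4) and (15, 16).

(14, 5)

(21, 4) + (15, 16). λ = (16 - 4)/(15 - 21) ≡ 12/17 mod 23. 17⁻¹ ≡ 19 (mod 23), so λ ≡ 21.
  x = λ² - 21 - 15 = 441 - 36 ≡ 14; y = λ·(21 - 14) - 4 ≡ 5. → (14, 5)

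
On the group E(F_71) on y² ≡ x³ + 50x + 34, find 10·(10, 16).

Write P = (10, 16).
Repeated addition: build up to 10P.
2P: tangent at (10, 16): λ = (3·10² + 50)/(2·16) ≡ 66/32. 32⁻¹ ≡ 20 (mod 71), so λ ≡ 66·20 ≡ 42.
  x = λ² - 10 - 10 = 1764 - 20 ≡ 40; y = λ·(10 - 40) - 16 ≡ 2. → (40, 2)
3P: (40, 2) + (10, 16). λ = (16 - 2)/(10 - 40) ≡ 14/41 mod 71. 41⁻¹ ≡ 26 (mod 71), so λ ≡ 9.
  x = λ² - 40 - 10 = 81 - 50 ≡ 31; y = λ·(40 - 31) - 2 ≡ 8. → (31, 8)
4P: (31, 8) + (10, 16). λ = (16 - 8)/(10 - 31) ≡ 8/50 mod 71. 50⁻¹ ≡ 27 (mod 71), so λ ≡ 3.
  x = λ² - 31 - 10 = 9 - 41 ≡ 39; y = λ·(31 - 39) - 8 ≡ 39. → (39, 39)
5P: (39, 39) + (10, 16). λ = (16 - 39)/(10 - 39) ≡ 48/42 mod 71. 42⁻¹ ≡ 22 (mod 71) since 42·22 = 924 ≡ 1, so λ ≡ 62.
  x = λ² - 39 - 10 = 3844 - 49 ≡ 32; y = λ·(39 - 32) - 39 ≡ 40. → (32, 40)
6P: (32, 40) + (10, 16). λ = (16 - 40)/(10 - 32) ≡ 47/49 mod 71. 49⁻¹ ≡ 29 (mod 71), so λ ≡ 14.
  x = λ² - 32 - 10 = 196 - 42 ≡ 12; y = λ·(32 - 12) - 40 ≡ 27. → (12, 27)
7P: (12, 27) + (10, 16). λ = (16 - 27)/(10 - 12) ≡ 60/69 mod 71. 69⁻¹ ≡ 35 (mod 71), so λ ≡ 41.
  x = λ² - 12 - 10 = 1681 - 22 ≡ 26; y = λ·(12 - 26) - 27 ≡ 38. → (26, 38)
8P: (26, 38) + (10, 16). λ = (16 - 38)/(10 - 26) ≡ 49/55 mod 71. 55⁻¹ ≡ 31 (mod 71) since 55·31 = 1705 ≡ 1, so λ ≡ 28.
  x = λ² - 26 - 10 = 784 - 36 ≡ 38; y = λ·(26 - 38) - 38 ≡ 52. → (38, 52)
9P: (38, 52) + (10, 16). λ = (16 - 52)/(10 - 38) ≡ 35/43 mod 71. 43⁻¹ ≡ 38 (mod 71) since 43·38 = 1634 ≡ 1, so λ ≡ 52.
  x = λ² - 38 - 10 = 2704 - 48 ≡ 29; y = λ·(38 - 29) - 52 ≡ 61. → (29, 61)
10P: (29, 61) + (10, 16). λ = (16 - 61)/(10 - 29) ≡ 26/52 mod 71. 52⁻¹ ≡ 56 (mod 71), so λ ≡ 36.
  x = λ² - 29 - 10 = 1296 - 39 ≡ 50; y = λ·(29 - 50) - 61 ≡ 35. → (50, 35)

(50, 35)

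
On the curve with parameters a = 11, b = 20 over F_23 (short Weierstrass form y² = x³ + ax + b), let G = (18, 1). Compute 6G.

Repeated addition: build up to 6G.
2G: tangent at (18, 1): λ = (3·18² + 11)/(2·1) ≡ 17/2. 2⁻¹ ≡ 12 (mod 23) since 2·12 = 24 ≡ 1, so λ ≡ 17·12 ≡ 20.
  x = λ² - 18 - 18 = 400 - 36 ≡ 19; y = λ·(18 - 19) - 1 ≡ 2. → (19, 2)
3G: (19, 2) + (18, 1). λ = (1 - 2)/(18 - 19) ≡ 22/22 mod 23. 22⁻¹ ≡ 22 (mod 23), so λ ≡ 1.
  x = λ² - 19 - 18 = 1 - 37 ≡ 10; y = λ·(19 - 10) - 2 ≡ 7. → (10, 7)
4G: (10, 7) + (18, 1). λ = (1 - 7)/(18 - 10) ≡ 17/8 mod 23. 8⁻¹ ≡ 3 (mod 23) since 8·3 = 24 ≡ 1, so λ ≡ 5.
  x = λ² - 10 - 18 = 25 - 28 ≡ 20; y = λ·(10 - 20) - 7 ≡ 12. → (20, 12)
5G: (20, 12) + (18, 1). λ = (1 - 12)/(18 - 20) ≡ 12/21 mod 23. 21⁻¹ ≡ 11 (mod 23), so λ ≡ 17.
  x = λ² - 20 - 18 = 289 - 38 ≡ 21; y = λ·(20 - 21) - 12 ≡ 17. → (21, 17)
6G: (21, 17) + (18, 1). λ = (1 - 17)/(18 - 21) ≡ 7/20 mod 23. 20⁻¹ ≡ 15 (mod 23) since 20·15 = 300 ≡ 1, so λ ≡ 13.
  x = λ² - 21 - 18 = 169 - 39 ≡ 15; y = λ·(21 - 15) - 17 ≡ 15. → (15, 15)

(15, 15)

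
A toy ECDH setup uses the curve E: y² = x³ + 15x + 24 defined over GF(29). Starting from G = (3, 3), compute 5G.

(19, 18)

Double-and-add on 5 = (101)₂. Start with G = (3, 3) for the leading 1-bit.
double: tangent at (3, 3): λ = (3·3² + 15)/(2·3) ≡ 13/6. 6⁻¹ ≡ 5 (mod 29), so λ ≡ 13·5 ≡ 7.
  x = λ² - 3 - 3 = 49 - 6 ≡ 14; y = λ·(3 - 14) - 3 ≡ 7. → (14, 7)
double: tangent at (14, 7): λ = (3·14² + 15)/(2·7) ≡ 23/14. 14⁻¹ ≡ 27 (mod 29), so λ ≡ 23·27 ≡ 12.
  x = λ² - 14 - 14 = 144 - 28 ≡ 0; y = λ·(14 - 0) - 7 ≡ 16. → (0, 16)
add G: (0, 16) + (3, 3). λ = (3 - 16)/(3 - 0) ≡ 16/3 mod 29. 3⁻¹ ≡ 10 (mod 29), so λ ≡ 15.
  x = λ² - 0 - 3 = 225 - 3 ≡ 19; y = λ·(0 - 19) - 16 ≡ 18. → (19, 18)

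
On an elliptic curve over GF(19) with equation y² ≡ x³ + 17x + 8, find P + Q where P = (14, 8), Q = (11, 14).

(17, 17)

(14, 8) + (11, 14). λ = (14 - 8)/(11 - 14) ≡ 6/16 mod 19. 16⁻¹ ≡ 6 (mod 19) since 16·6 = 96 ≡ 1, so λ ≡ 17.
  x = λ² - 14 - 11 = 289 - 25 ≡ 17; y = λ·(14 - 17) - 8 ≡ 17. → (17, 17)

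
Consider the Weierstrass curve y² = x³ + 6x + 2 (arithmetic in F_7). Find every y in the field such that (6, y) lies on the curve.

x³ + 6x + 2 = 254 ≡ 2 (mod 7).
Square roots of 2 mod 7: 3 and 4 (since 3² = 9 ≡ 2).

3, 4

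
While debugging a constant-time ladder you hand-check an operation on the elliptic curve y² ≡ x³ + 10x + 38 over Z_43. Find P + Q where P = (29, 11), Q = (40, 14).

(29, 11) + (40, 14). λ = (14 - 11)/(40 - 29) ≡ 3/11 mod 43. 11⁻¹ ≡ 4 (mod 43), so λ ≡ 12.
  x = λ² - 29 - 40 = 144 - 69 ≡ 32; y = λ·(29 - 32) - 11 ≡ 39. → (32, 39)

(32, 39)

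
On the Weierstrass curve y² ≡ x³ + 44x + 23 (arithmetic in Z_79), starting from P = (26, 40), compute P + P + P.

(70, 2)

Repeated addition: build up to 3P.
2P: tangent at (26, 40): λ = (3·26² + 44)/(2·40) ≡ 18/1. 1⁻¹ ≡ 1 (mod 79) since 1·1 = 1 ≡ 1, so λ ≡ 18·1 ≡ 18.
  x = λ² - 26 - 26 = 324 - 52 ≡ 35; y = λ·(26 - 35) - 40 ≡ 35. → (35, 35)
3P: (35, 35) + (26, 40). λ = (40 - 35)/(26 - 35) ≡ 5/70 mod 79. 70⁻¹ ≡ 35 (mod 79), so λ ≡ 17.
  x = λ² - 35 - 26 = 289 - 61 ≡ 70; y = λ·(35 - 70) - 35 ≡ 2. → (70, 2)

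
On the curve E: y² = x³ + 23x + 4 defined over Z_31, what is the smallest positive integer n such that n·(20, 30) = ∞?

2P: tangent at (20, 30): λ = (3·20² + 23)/(2·30) ≡ 14/29. 29⁻¹ ≡ 15 (mod 31) since 29·15 = 435 ≡ 1, so λ ≡ 14·15 ≡ 24.
  x = λ² - 20 - 20 = 576 - 40 ≡ 9; y = λ·(20 - 9) - 30 ≡ 17. → (9, 17)
3P: (9, 17) + (20, 30). λ = (30 - 17)/(20 - 9) ≡ 13/11 mod 31. 11⁻¹ ≡ 17 (mod 31) since 11·17 = 187 ≡ 1, so λ ≡ 4.
  x = λ² - 9 - 20 = 16 - 29 ≡ 18; y = λ·(9 - 18) - 17 ≡ 9. → (18, 9)
4P: (18, 9) + (20, 30). λ = (30 - 9)/(20 - 18) ≡ 21/2 mod 31. 2⁻¹ ≡ 16 (mod 31), so λ ≡ 26.
  x = λ² - 18 - 20 = 676 - 38 ≡ 18; y = λ·(18 - 18) - 9 ≡ 22. → (18, 22)
5P: (18, 22) + (20, 30). λ = (30 - 22)/(20 - 18) ≡ 8/2 mod 31. 2⁻¹ ≡ 16 (mod 31), so λ ≡ 4.
  x = λ² - 18 - 20 = 16 - 38 ≡ 9; y = λ·(18 - 9) - 22 ≡ 14. → (9, 14)
6P: (9, 14) + (20, 30). λ = (30 - 14)/(20 - 9) ≡ 16/11 mod 31. 11⁻¹ ≡ 17 (mod 31) since 11·17 = 187 ≡ 1, so λ ≡ 24.
  x = λ² - 9 - 20 = 576 - 29 ≡ 20; y = λ·(9 - 20) - 14 ≡ 1. → (20, 1)
7P: (20, 1) + (20, 30): same x and y₁ ≡ -y₂, so the sum is ∞.
7P = ∞, so the order is 7.

7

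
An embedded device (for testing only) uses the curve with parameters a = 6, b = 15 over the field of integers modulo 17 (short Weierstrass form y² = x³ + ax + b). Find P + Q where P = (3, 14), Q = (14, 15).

(9, 4)

(3, 14) + (14, 15). λ = (15 - 14)/(14 - 3) ≡ 1/11 mod 17. 11⁻¹ ≡ 14 (mod 17), so λ ≡ 14.
  x = λ² - 3 - 14 = 196 - 17 ≡ 9; y = λ·(3 - 9) - 14 ≡ 4. → (9, 4)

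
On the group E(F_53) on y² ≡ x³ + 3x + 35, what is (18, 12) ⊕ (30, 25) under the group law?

(22, 19)

(18, 12) + (30, 25). λ = (25 - 12)/(30 - 18) ≡ 13/12 mod 53. 12⁻¹ ≡ 31 (mod 53), so λ ≡ 32.
  x = λ² - 18 - 30 = 1024 - 48 ≡ 22; y = λ·(18 - 22) - 12 ≡ 19. → (22, 19)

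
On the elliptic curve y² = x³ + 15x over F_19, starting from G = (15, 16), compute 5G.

(2, 0)

Repeated addition: build up to 5G.
2G: tangent at (15, 16): λ = (3·15² + 15)/(2·16) ≡ 6/13. 13⁻¹ ≡ 3 (mod 19) since 13·3 = 39 ≡ 1, so λ ≡ 6·3 ≡ 18.
  x = λ² - 15 - 15 = 324 - 30 ≡ 9; y = λ·(15 - 9) - 16 ≡ 16. → (9, 16)
3G: (9, 16) + (15, 16). λ = (16 - 16)/(15 - 9) ≡ 0/6 mod 19. 6⁻¹ ≡ 16 (mod 19), so λ ≡ 0.
  x = λ² - 9 - 15 = 0 - 24 ≡ 14; y = λ·(9 - 14) - 16 ≡ 3. → (14, 3)
4G: (14, 3) + (15, 16). λ = (16 - 3)/(15 - 14) ≡ 13/1 mod 19. 1⁻¹ ≡ 1 (mod 19), so λ ≡ 13.
  x = λ² - 14 - 15 = 169 - 29 ≡ 7; y = λ·(14 - 7) - 3 ≡ 12. → (7, 12)
5G: (7, 12) + (15, 16). λ = (16 - 12)/(15 - 7) ≡ 4/8 mod 19. 8⁻¹ ≡ 12 (mod 19), so λ ≡ 10.
  x = λ² - 7 - 15 = 100 - 22 ≡ 2; y = λ·(7 - 2) - 12 ≡ 0. → (2, 0)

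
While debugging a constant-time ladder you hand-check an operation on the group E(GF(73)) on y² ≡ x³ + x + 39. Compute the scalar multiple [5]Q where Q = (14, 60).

Repeated addition: build up to 5Q.
2Q: tangent at (14, 60): λ = (3·14² + 1)/(2·60) ≡ 5/47. 47⁻¹ ≡ 14 (mod 73), so λ ≡ 5·14 ≡ 70.
  x = λ² - 14 - 14 = 4900 - 28 ≡ 54; y = λ·(14 - 54) - 60 ≡ 60. → (54, 60)
3Q: (54, 60) + (14, 60). λ = (60 - 60)/(14 - 54) ≡ 0/33 mod 73. 33⁻¹ ≡ 31 (mod 73) since 33·31 = 1023 ≡ 1, so λ ≡ 0.
  x = λ² - 54 - 14 = 0 - 68 ≡ 5; y = λ·(54 - 5) - 60 ≡ 13. → (5, 13)
4Q: (5, 13) + (14, 60). λ = (60 - 13)/(14 - 5) ≡ 47/9 mod 73. 9⁻¹ ≡ 65 (mod 73), so λ ≡ 62.
  x = λ² - 5 - 14 = 3844 - 19 ≡ 29; y = λ·(5 - 29) - 13 ≡ 32. → (29, 32)
5Q: (29, 32) + (14, 60). λ = (60 - 32)/(14 - 29) ≡ 28/58 mod 73. 58⁻¹ ≡ 34 (mod 73), so λ ≡ 3.
  x = λ² - 29 - 14 = 9 - 43 ≡ 39; y = λ·(29 - 39) - 32 ≡ 11. → (39, 11)

(39, 11)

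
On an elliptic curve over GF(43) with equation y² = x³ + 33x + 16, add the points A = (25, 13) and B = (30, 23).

(35, 10)

(25, 13) + (30, 23). λ = (23 - 13)/(30 - 25) ≡ 10/5 mod 43. 5⁻¹ ≡ 26 (mod 43), so λ ≡ 2.
  x = λ² - 25 - 30 = 4 - 55 ≡ 35; y = λ·(25 - 35) - 13 ≡ 10. → (35, 10)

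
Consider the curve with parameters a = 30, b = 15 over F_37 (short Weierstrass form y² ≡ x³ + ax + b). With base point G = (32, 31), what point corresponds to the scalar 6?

(13, 30)

Double-and-add on 6 = (110)₂. Start with G = (32, 31) for the leading 1-bit.
double: tangent at (32, 31): λ = (3·32² + 30)/(2·31) ≡ 31/25. 25⁻¹ ≡ 3 (mod 37) since 25·3 = 75 ≡ 1, so λ ≡ 31·3 ≡ 19.
  x = λ² - 32 - 32 = 361 - 64 ≡ 1; y = λ·(32 - 1) - 31 ≡ 3. → (1, 3)
add G: (1, 3) + (32, 31). λ = (31 - 3)/(32 - 1) ≡ 28/31 mod 37. 31⁻¹ ≡ 6 (mod 37), so λ ≡ 20.
  x = λ² - 1 - 32 = 400 - 33 ≡ 34; y = λ·(1 - 34) - 3 ≡ 3. → (34, 3)
double: tangent at (34, 3): λ = (3·34² + 30)/(2·3) ≡ 20/6. 6⁻¹ ≡ 31 (mod 37), so λ ≡ 20·31 ≡ 28.
  x = λ² - 34 - 34 = 784 - 68 ≡ 13; y = λ·(34 - 13) - 3 ≡ 30. → (13, 30)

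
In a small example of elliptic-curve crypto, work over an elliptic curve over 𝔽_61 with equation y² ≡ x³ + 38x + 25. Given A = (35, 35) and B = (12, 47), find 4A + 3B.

(21, 18)

First 4A:
Double-and-add on 4 = (100)₂. Start with A = (35, 35) for the leading 1-bit.
double: tangent at (35, 35): λ = (3·35² + 38)/(2·35) ≡ 53/9. 9⁻¹ ≡ 34 (mod 61) since 9·34 = 306 ≡ 1, so λ ≡ 53·34 ≡ 33.
  x = λ² - 35 - 35 = 1089 - 70 ≡ 43; y = λ·(35 - 43) - 35 ≡ 6. → (43, 6)
double: tangent at (43, 6): λ = (3·43² + 38)/(2·6) ≡ 34/12. 12⁻¹ ≡ 56 (mod 61), so λ ≡ 34·56 ≡ 13.
  x = λ² - 43 - 43 = 169 - 86 ≡ 22; y = λ·(43 - 22) - 6 ≡ 23. → (22, 23)
4A = (22, 23).
Next 3B:
Repeated addition: build up to 3B.
2B: tangent at (12, 47): λ = (3·12² + 38)/(2·47) ≡ 43/33. 33⁻¹ ≡ 37 (mod 61), so λ ≡ 43·37 ≡ 5.
  x = λ² - 12 - 12 = 25 - 24 ≡ 1; y = λ·(12 - 1) - 47 ≡ 8. → (1, 8)
3B: (1, 8) + (12, 47). λ = (47 - 8)/(12 - 1) ≡ 39/11 mod 61. 11⁻¹ ≡ 50 (mod 61), so λ ≡ 59.
  x = λ² - 1 - 12 = 3481 - 13 ≡ 52; y = λ·(1 - 52) - 8 ≡ 33. → (52, 33)
3B = (52, 33).
Finally 4A + 3B:
(22, 23) + (52, 33). λ = (33 - 23)/(52 - 22) ≡ 10/30 mod 61. 30⁻¹ ≡ 59 (mod 61), so λ ≡ 41.
  x = λ² - 22 - 52 = 1681 - 74 ≡ 21; y = λ·(22 - 21) - 23 ≡ 18. → (21, 18)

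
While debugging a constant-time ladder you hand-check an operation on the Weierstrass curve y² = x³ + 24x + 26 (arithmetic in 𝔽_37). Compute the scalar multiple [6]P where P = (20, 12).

(30, 12)

Double-and-add on 6 = (110)₂. Start with P = (20, 12) for the leading 1-bit.
double: tangent at (20, 12): λ = (3·20² + 24)/(2·12) ≡ 3/24. 24⁻¹ ≡ 17 (mod 37) since 24·17 = 408 ≡ 1, so λ ≡ 3·17 ≡ 14.
  x = λ² - 20 - 20 = 196 - 40 ≡ 8; y = λ·(20 - 8) - 12 ≡ 8. → (8, 8)
add P: (8, 8) + (20, 12). λ = (12 - 8)/(20 - 8) ≡ 4/12 mod 37. 12⁻¹ ≡ 34 (mod 37), so λ ≡ 25.
  x = λ² - 8 - 20 = 625 - 28 ≡ 5; y = λ·(8 - 5) - 8 ≡ 30. → (5, 30)
double: tangent at (5, 30): λ = (3·5² + 24)/(2·30) ≡ 25/23. 23⁻¹ ≡ 29 (mod 37), so λ ≡ 25·29 ≡ 22.
  x = λ² - 5 - 5 = 484 - 10 ≡ 30; y = λ·(5 - 30) - 30 ≡ 12. → (30, 12)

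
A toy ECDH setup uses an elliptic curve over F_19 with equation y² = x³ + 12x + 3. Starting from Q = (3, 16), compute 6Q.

O

Repeated addition: build up to 6Q.
2Q: tangent at (3, 16): λ = (3·3² + 12)/(2·16) ≡ 1/13. 13⁻¹ ≡ 3 (mod 19), so λ ≡ 1·3 ≡ 3.
  x = λ² - 3 - 3 = 9 - 6 ≡ 3; y = λ·(3 - 3) - 16 ≡ 3. → (3, 3)
3Q: (3, 3) + (3, 16): same x and y₁ ≡ -y₂, so the sum is the point at infinity.
4Q: the point at infinity + (3, 16) = (3, 16) (identity).
5Q: tangent at (3, 16): λ = (3·3² + 12)/(2·16) ≡ 1/13. 13⁻¹ ≡ 3 (mod 19) since 13·3 = 39 ≡ 1, so λ ≡ 1·3 ≡ 3.
  x = λ² - 3 - 3 = 9 - 6 ≡ 3; y = λ·(3 - 3) - 16 ≡ 3. → (3, 3)
6Q: (3, 3) + (3, 16): same x and y₁ ≡ -y₂, so the sum is the point at infinity.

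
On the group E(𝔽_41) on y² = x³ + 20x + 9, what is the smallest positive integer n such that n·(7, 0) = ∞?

2

2P: (7, 0) + (7, 0): same x and y₁ ≡ -y₂, so the sum is ∞.
2P = ∞, so the order is 2.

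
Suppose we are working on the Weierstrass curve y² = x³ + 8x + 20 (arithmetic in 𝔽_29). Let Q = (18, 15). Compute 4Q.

Repeated addition: build up to 4Q.
2Q: tangent at (18, 15): λ = (3·18² + 8)/(2·15) ≡ 23/1. 1⁻¹ ≡ 1 (mod 29) since 1·1 = 1 ≡ 1, so λ ≡ 23·1 ≡ 23.
  x = λ² - 18 - 18 = 529 - 36 ≡ 0; y = λ·(18 - 0) - 15 ≡ 22. → (0, 22)
3Q: (0, 22) + (18, 15). λ = (15 - 22)/(18 - 0) ≡ 22/18 mod 29. 18⁻¹ ≡ 21 (mod 29), so λ ≡ 27.
  x = λ² - 0 - 18 = 729 - 18 ≡ 15; y = λ·(0 - 15) - 22 ≡ 8. → (15, 8)
4Q: (15, 8) + (18, 15). λ = (15 - 8)/(18 - 15) ≡ 7/3 mod 29. 3⁻¹ ≡ 10 (mod 29) since 3·10 = 30 ≡ 1, so λ ≡ 12.
  x = λ² - 15 - 18 = 144 - 33 ≡ 24; y = λ·(15 - 24) - 8 ≡ 0. → (24, 0)

(24, 0)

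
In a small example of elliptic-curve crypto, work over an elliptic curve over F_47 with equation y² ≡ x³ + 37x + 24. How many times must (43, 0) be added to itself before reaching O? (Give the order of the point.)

2

2P: (43, 0) + (43, 0): same x and y₁ ≡ -y₂, so the sum is O.
2P = O, so the order is 2.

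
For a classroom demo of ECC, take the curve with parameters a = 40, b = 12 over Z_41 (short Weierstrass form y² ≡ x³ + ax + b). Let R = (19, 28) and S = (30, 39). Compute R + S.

(19, 28) + (30, 39). λ = (39 - 28)/(30 - 19) ≡ 11/11 mod 41. 11⁻¹ ≡ 15 (mod 41) since 11·15 = 165 ≡ 1, so λ ≡ 1.
  x = λ² - 19 - 30 = 1 - 49 ≡ 34; y = λ·(19 - 34) - 28 ≡ 39. → (34, 39)

(34, 39)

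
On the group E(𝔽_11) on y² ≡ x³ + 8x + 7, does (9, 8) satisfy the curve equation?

y² = 8² ≡ 9; x³ + 8x + 7 = 808 ≡ 5 (mod 11). 9 ≠ 5.

no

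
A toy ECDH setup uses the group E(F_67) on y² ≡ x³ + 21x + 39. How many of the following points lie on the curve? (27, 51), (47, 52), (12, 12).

(27, 51): 51² ≡ 55, rhs ≡ 55 → on.
(47, 52): 52² ≡ 24, rhs ≡ 61 → off.
(12, 12): 12² ≡ 10, rhs ≡ 9 → off.

1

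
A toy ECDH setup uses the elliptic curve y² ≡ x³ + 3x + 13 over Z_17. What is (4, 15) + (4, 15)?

(9, 2)

tangent at (4, 15): λ = (3·4² + 3)/(2·15) ≡ 0/13. 13⁻¹ ≡ 4 (mod 17), so λ ≡ 0·4 ≡ 0.
  x = λ² - 4 - 4 = 0 - 8 ≡ 9; y = λ·(4 - 9) - 15 ≡ 2. → (9, 2)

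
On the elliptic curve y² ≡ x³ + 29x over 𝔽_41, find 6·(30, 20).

Write P = (30, 20).
Double-and-add on 6 = (110)₂. Start with P = (30, 20) for the leading 1-bit.
double: tangent at (30, 20): λ = (3·30² + 29)/(2·20) ≡ 23/40. 40⁻¹ ≡ 40 (mod 41), so λ ≡ 23·40 ≡ 18.
  x = λ² - 30 - 30 = 324 - 60 ≡ 18; y = λ·(30 - 18) - 20 ≡ 32. → (18, 32)
add P: (18, 32) + (30, 20). λ = (20 - 32)/(30 - 18) ≡ 29/12 mod 41. 12⁻¹ ≡ 24 (mod 41) since 12·24 = 288 ≡ 1, so λ ≡ 40.
  x = λ² - 18 - 30 = 1600 - 48 ≡ 35; y = λ·(18 - 35) - 32 ≡ 26. → (35, 26)
double: tangent at (35, 26): λ = (3·35² + 29)/(2·26) ≡ 14/11. 11⁻¹ ≡ 15 (mod 41), so λ ≡ 14·15 ≡ 5.
  x = λ² - 35 - 35 = 25 - 70 ≡ 37; y = λ·(35 - 37) - 26 ≡ 5. → (37, 5)

(37, 5)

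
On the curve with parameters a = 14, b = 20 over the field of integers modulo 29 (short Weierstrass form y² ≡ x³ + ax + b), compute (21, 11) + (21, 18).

The two points share x = 21 and their y-coordinates satisfy 11 + 18 ≡ 0 (mod 29), so they are inverses. Their sum is the point at infinity.

O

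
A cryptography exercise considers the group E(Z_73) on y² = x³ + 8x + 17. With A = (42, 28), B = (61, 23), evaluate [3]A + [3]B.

(15, 9)

First 3A:
Repeated addition: build up to 3A.
2A: tangent at (42, 28): λ = (3·42² + 8)/(2·28) ≡ 44/56. 56⁻¹ ≡ 30 (mod 73) since 56·30 = 1680 ≡ 1, so λ ≡ 44·30 ≡ 6.
  x = λ² - 42 - 42 = 36 - 84 ≡ 25; y = λ·(42 - 25) - 28 ≡ 1. → (25, 1)
3A: (25, 1) + (42, 28). λ = (28 - 1)/(42 - 25) ≡ 27/17 mod 73. 17⁻¹ ≡ 43 (mod 73), so λ ≡ 66.
  x = λ² - 25 - 42 = 4356 - 67 ≡ 55; y = λ·(25 - 55) - 1 ≡ 63. → (55, 63)
3A = (55, 63).
Next 3B:
Repeated addition: build up to 3B.
2B: tangent at (61, 23): λ = (3·61² + 8)/(2·23) ≡ 2/46. 46⁻¹ ≡ 27 (mod 73), so λ ≡ 2·27 ≡ 54.
  x = λ² - 61 - 61 = 2916 - 122 ≡ 20; y = λ·(61 - 20) - 23 ≡ 1. → (20, 1)
3B: (20, 1) + (61, 23). λ = (23 - 1)/(61 - 20) ≡ 22/41 mod 73. 41⁻¹ ≡ 57 (mod 73) since 41·57 = 2337 ≡ 1, so λ ≡ 13.
  x = λ² - 20 - 61 = 169 - 81 ≡ 15; y = λ·(20 - 15) - 1 ≡ 64. → (15, 64)
3B = (15, 64).
Finally 3A + 3B:
(55, 63) + (15, 64). λ = (64 - 63)/(15 - 55) ≡ 1/33 mod 73. 33⁻¹ ≡ 31 (mod 73), so λ ≡ 31.
  x = λ² - 55 - 15 = 961 - 70 ≡ 15; y = λ·(55 - 15) - 63 ≡ 9. → (15, 9)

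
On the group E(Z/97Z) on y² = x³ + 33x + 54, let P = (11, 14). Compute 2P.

(83, 7)

tangent at (11, 14): λ = (3·11² + 33)/(2·14) ≡ 8/28. 28⁻¹ ≡ 52 (mod 97) since 28·52 = 1456 ≡ 1, so λ ≡ 8·52 ≡ 28.
  x = λ² - 11 - 11 = 784 - 22 ≡ 83; y = λ·(11 - 83) - 14 ≡ 7. → (83, 7)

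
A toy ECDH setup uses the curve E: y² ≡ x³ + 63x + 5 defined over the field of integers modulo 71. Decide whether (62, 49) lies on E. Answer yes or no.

yes

y² = 49² ≡ 58; x³ + 63x + 5 = 242239 ≡ 58 (mod 71). 58 = 58.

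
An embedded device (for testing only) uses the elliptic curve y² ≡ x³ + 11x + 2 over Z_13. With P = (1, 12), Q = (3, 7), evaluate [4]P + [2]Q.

First 4P:
Repeated addition: build up to 4P.
2P: tangent at (1, 12): λ = (3·1² + 11)/(2·12) ≡ 1/11. 11⁻¹ ≡ 6 (mod 13) since 11·6 = 66 ≡ 1, so λ ≡ 1·6 ≡ 6.
  x = λ² - 1 - 1 = 36 - 2 ≡ 8; y = λ·(1 - 8) - 12 ≡ 11. → (8, 11)
3P: (8, 11) + (1, 12). λ = (12 - 11)/(1 - 8) ≡ 1/6 mod 13. 6⁻¹ ≡ 11 (mod 13), so λ ≡ 11.
  x = λ² - 8 - 1 = 121 - 9 ≡ 8; y = λ·(8 - 8) - 11 ≡ 2. → (8, 2)
4P: (8, 2) + (1, 12). λ = (12 - 2)/(1 - 8) ≡ 10/6 mod 13. 6⁻¹ ≡ 11 (mod 13), so λ ≡ 6.
  x = λ² - 8 - 1 = 36 - 9 ≡ 1; y = λ·(8 - 1) - 2 ≡ 1. → (1, 1)
4P = (1, 1).
Next 2Q:
Repeated addition: build up to 2Q.
2Q: tangent at (3, 7): λ = (3·3² + 11)/(2·7) ≡ 12/1. 1⁻¹ ≡ 1 (mod 13) since 1·1 = 1 ≡ 1, so λ ≡ 12·1 ≡ 12.
  x = λ² - 3 - 3 = 144 - 6 ≡ 8; y = λ·(3 - 8) - 7 ≡ 11. → (8, 11)
2Q = (8, 11).
Finally 4P + 2Q:
(1, 1) + (8, 11). λ = (11 - 1)/(8 - 1) ≡ 10/7 mod 13. 7⁻¹ ≡ 2 (mod 13), so λ ≡ 7.
  x = λ² - 1 - 8 = 49 - 9 ≡ 1; y = λ·(1 - 1) - 1 ≡ 12. → (1, 12)

(1, 12)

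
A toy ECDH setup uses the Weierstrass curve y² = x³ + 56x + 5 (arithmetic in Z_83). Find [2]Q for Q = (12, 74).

(5, 59)

tangent at (12, 74): λ = (3·12² + 56)/(2·74) ≡ 73/65. 65⁻¹ ≡ 23 (mod 83), so λ ≡ 73·23 ≡ 19.
  x = λ² - 12 - 12 = 361 - 24 ≡ 5; y = λ·(12 - 5) - 74 ≡ 59. → (5, 59)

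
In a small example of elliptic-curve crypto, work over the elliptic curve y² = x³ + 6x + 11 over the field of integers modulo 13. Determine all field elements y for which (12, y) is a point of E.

2, 11

x³ + 6x + 11 = 1811 ≡ 4 (mod 13).
Square roots of 4 mod 13: 2 and 11 (since 2² = 4 ≡ 4).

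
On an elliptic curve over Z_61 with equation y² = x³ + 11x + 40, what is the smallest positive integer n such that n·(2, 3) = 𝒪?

2P: tangent at (2, 3): λ = (3·2² + 11)/(2·3) ≡ 23/6. 6⁻¹ ≡ 51 (mod 61) since 6·51 = 306 ≡ 1, so λ ≡ 23·51 ≡ 14.
  x = λ² - 2 - 2 = 196 - 4 ≡ 9; y = λ·(2 - 9) - 3 ≡ 21. → (9, 21)
3P: (9, 21) + (2, 3). λ = (3 - 21)/(2 - 9) ≡ 43/54 mod 61. 54⁻¹ ≡ 26 (mod 61) since 54·26 = 1404 ≡ 1, so λ ≡ 20.
  x = λ² - 9 - 2 = 400 - 11 ≡ 23; y = λ·(9 - 23) - 21 ≡ 4. → (23, 4)
4P: (23, 4) + (2, 3). λ = (3 - 4)/(2 - 23) ≡ 60/40 mod 61. 40⁻¹ ≡ 29 (mod 61) since 40·29 = 1160 ≡ 1, so λ ≡ 32.
  x = λ² - 23 - 2 = 1024 - 25 ≡ 23; y = λ·(23 - 23) - 4 ≡ 57. → (23, 57)
5P: (23, 57) + (2, 3). λ = (3 - 57)/(2 - 23) ≡ 7/40 mod 61. 40⁻¹ ≡ 29 (mod 61) since 40·29 = 1160 ≡ 1, so λ ≡ 20.
  x = λ² - 23 - 2 = 400 - 25 ≡ 9; y = λ·(23 - 9) - 57 ≡ 40. → (9, 40)
6P: (9, 40) + (2, 3). λ = (3 - 40)/(2 - 9) ≡ 24/54 mod 61. 54⁻¹ ≡ 26 (mod 61), so λ ≡ 14.
  x = λ² - 9 - 2 = 196 - 11 ≡ 2; y = λ·(9 - 2) - 40 ≡ 58. → (2, 58)
7P: (2, 58) + (2, 3): same x and y₁ ≡ -y₂, so the sum is 𝒪.
7P = 𝒪, so the order is 7.

7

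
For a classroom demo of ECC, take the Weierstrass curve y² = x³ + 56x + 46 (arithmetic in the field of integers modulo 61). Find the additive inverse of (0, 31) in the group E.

(0, 30)

-(0, 31) = (0, -31 mod 61) = (0, 30).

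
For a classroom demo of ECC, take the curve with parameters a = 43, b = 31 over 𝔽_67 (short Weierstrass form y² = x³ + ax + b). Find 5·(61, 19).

(38, 49)

Write P = (61, 19).
Double-and-add on 5 = (101)₂. Start with P = (61, 19) for the leading 1-bit.
double: tangent at (61, 19): λ = (3·61² + 43)/(2·19) ≡ 17/38. 38⁻¹ ≡ 30 (mod 67) since 38·30 = 1140 ≡ 1, so λ ≡ 17·30 ≡ 41.
  x = λ² - 61 - 61 = 1681 - 122 ≡ 18; y = λ·(61 - 18) - 19 ≡ 2. → (18, 2)
double: tangent at (18, 2): λ = (3·18² + 43)/(2·2) ≡ 10/4. 4⁻¹ ≡ 17 (mod 67), so λ ≡ 10·17 ≡ 36.
  x = λ² - 18 - 18 = 1296 - 36 ≡ 54; y = λ·(18 - 54) - 2 ≡ 42. → (54, 42)
add P: (54, 42) + (61, 19). λ = (19 - 42)/(61 - 54) ≡ 44/7 mod 67. 7⁻¹ ≡ 48 (mod 67) since 7·48 = 336 ≡ 1, so λ ≡ 35.
  x = λ² - 54 - 61 = 1225 - 115 ≡ 38; y = λ·(54 - 38) - 42 ≡ 49. → (38, 49)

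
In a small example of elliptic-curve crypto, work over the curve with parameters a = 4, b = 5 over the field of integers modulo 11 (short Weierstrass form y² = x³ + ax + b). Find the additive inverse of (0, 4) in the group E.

(0, 7)

-(0, 4) = (0, -4 mod 11) = (0, 7).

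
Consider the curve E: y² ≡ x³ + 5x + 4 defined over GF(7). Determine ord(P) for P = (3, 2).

10

2P: tangent at (3, 2): λ = (3·3² + 5)/(2·2) ≡ 4/4. 4⁻¹ ≡ 2 (mod 7), so λ ≡ 4·2 ≡ 1.
  x = λ² - 3 - 3 = 1 - 6 ≡ 2; y = λ·(3 - 2) - 2 ≡ 6. → (2, 6)
3P: (2, 6) + (3, 2). λ = (2 - 6)/(3 - 2) ≡ 3/1 mod 7. 1⁻¹ ≡ 1 (mod 7), so λ ≡ 3.
  x = λ² - 2 - 3 = 9 - 5 ≡ 4; y = λ·(2 - 4) - 6 ≡ 2. → (4, 2)
4P: (4, 2) + (3, 2). λ = (2 - 2)/(3 - 4) ≡ 0/6 mod 7. 6⁻¹ ≡ 6 (mod 7), so λ ≡ 0.
  x = λ² - 4 - 3 = 0 - 7 ≡ 0; y = λ·(4 - 0) - 2 ≡ 5. → (0, 5)
5P: (0, 5) + (3, 2). λ = (2 - 5)/(3 - 0) ≡ 4/3 mod 7. 3⁻¹ ≡ 5 (mod 7), so λ ≡ 6.
  x = λ² - 0 - 3 = 36 - 3 ≡ 5; y = λ·(0 - 5) - 5 ≡ 0. → (5, 0)
6P: (5, 0) + (3, 2). λ = (2 - 0)/(3 - 5) ≡ 2/5 mod 7. 5⁻¹ ≡ 3 (mod 7) since 5·3 = 15 ≡ 1, so λ ≡ 6.
  x = λ² - 5 - 3 = 36 - 8 ≡ 0; y = λ·(5 - 0) - 0 ≡ 2. → (0, 2)
7P: (0, 2) + (3, 2). λ = (2 - 2)/(3 - 0) ≡ 0/3 mod 7. 3⁻¹ ≡ 5 (mod 7), so λ ≡ 0.
  x = λ² - 0 - 3 = 0 - 3 ≡ 4; y = λ·(0 - 4) - 2 ≡ 5. → (4, 5)
8P: (4, 5) + (3, 2). λ = (2 - 5)/(3 - 4) ≡ 4/6 mod 7. 6⁻¹ ≡ 6 (mod 7), so λ ≡ 3.
  x = λ² - 4 - 3 = 9 - 7 ≡ 2; y = λ·(4 - 2) - 5 ≡ 1. → (2, 1)
9P: (2, 1) + (3, 2). λ = (2 - 1)/(3 - 2) ≡ 1/1 mod 7. 1⁻¹ ≡ 1 (mod 7), so λ ≡ 1.
  x = λ² - 2 - 3 = 1 - 5 ≡ 3; y = λ·(2 - 3) - 1 ≡ 5. → (3, 5)
10P: (3, 5) + (3, 2): same x and y₁ ≡ -y₂, so the sum is O.
10P = O, so the order is 10.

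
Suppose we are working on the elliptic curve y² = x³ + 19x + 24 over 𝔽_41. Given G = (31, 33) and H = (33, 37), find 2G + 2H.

(5, 11)

First 2G:
Repeated addition: build up to 2G.
2G: tangent at (31, 33): λ = (3·31² + 19)/(2·33) ≡ 32/25. 25⁻¹ ≡ 23 (mod 41) since 25·23 = 575 ≡ 1, so λ ≡ 32·23 ≡ 39.
  x = λ² - 31 - 31 = 1521 - 62 ≡ 24; y = λ·(31 - 24) - 33 ≡ 35. → (24, 35)
2G = (24, 35).
Next 2H:
Repeated addition: build up to 2H.
2H: tangent at (33, 37): λ = (3·33² + 19)/(2·37) ≡ 6/33. 33⁻¹ ≡ 5 (mod 41), so λ ≡ 6·5 ≡ 30.
  x = λ² - 33 - 33 = 900 - 66 ≡ 14; y = λ·(33 - 14) - 37 ≡ 0. → (14, 0)
2H = (14, 0).
Finally 2G + 2H:
(24, 35) + (14, 0). λ = (0 - 35)/(14 - 24) ≡ 6/31 mod 41. 31⁻¹ ≡ 4 (mod 41), so λ ≡ 24.
  x = λ² - 24 - 14 = 576 - 38 ≡ 5; y = λ·(24 - 5) - 35 ≡ 11. → (5, 11)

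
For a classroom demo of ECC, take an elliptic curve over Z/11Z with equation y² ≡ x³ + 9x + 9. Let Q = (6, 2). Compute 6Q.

Double-and-add on 6 = (110)₂. Start with Q = (6, 2) for the leading 1-bit.
double: tangent at (6, 2): λ = (3·6² + 9)/(2·2) ≡ 7/4. 4⁻¹ ≡ 3 (mod 11), so λ ≡ 7·3 ≡ 10.
  x = λ² - 6 - 6 = 100 - 12 ≡ 0; y = λ·(6 - 0) - 2 ≡ 3. → (0, 3)
add Q: (0, 3) + (6, 2). λ = (2 - 3)/(6 - 0) ≡ 10/6 mod 11. 6⁻¹ ≡ 2 (mod 11), so λ ≡ 9.
  x = λ² - 0 - 6 = 81 - 6 ≡ 9; y = λ·(0 - 9) - 3 ≡ 4. → (9, 4)
double: tangent at (9, 4): λ = (3·9² + 9)/(2·4) ≡ 10/8. 8⁻¹ ≡ 7 (mod 11), so λ ≡ 10·7 ≡ 4.
  x = λ² - 9 - 9 = 16 - 18 ≡ 9; y = λ·(9 - 9) - 4 ≡ 7. → (9, 7)

(9, 7)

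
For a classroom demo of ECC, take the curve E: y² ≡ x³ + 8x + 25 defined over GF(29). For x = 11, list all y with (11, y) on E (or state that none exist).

x³ + 8x + 25 = 1444 ≡ 23 (mod 29).
Square roots of 23 mod 29: 9 and 20 (since 9² = 81 ≡ 23).

9, 20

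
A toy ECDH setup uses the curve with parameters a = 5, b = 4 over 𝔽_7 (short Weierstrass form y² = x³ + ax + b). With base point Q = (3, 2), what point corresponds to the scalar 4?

Double-and-add on 4 = (100)₂. Start with Q = (3, 2) for the leading 1-bit.
double: tangent at (3, 2): λ = (3·3² + 5)/(2·2) ≡ 4/4. 4⁻¹ ≡ 2 (mod 7), so λ ≡ 4·2 ≡ 1.
  x = λ² - 3 - 3 = 1 - 6 ≡ 2; y = λ·(3 - 2) - 2 ≡ 6. → (2, 6)
double: tangent at (2, 6): λ = (3·2² + 5)/(2·6) ≡ 3/5. 5⁻¹ ≡ 3 (mod 7), so λ ≡ 3·3 ≡ 2.
  x = λ² - 2 - 2 = 4 - 4 ≡ 0; y = λ·(2 - 0) - 6 ≡ 5. → (0, 5)

(0, 5)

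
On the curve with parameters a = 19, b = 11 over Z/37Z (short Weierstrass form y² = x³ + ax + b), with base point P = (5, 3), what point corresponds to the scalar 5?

Repeated addition: build up to 5P.
2P: tangent at (5, 3): λ = (3·5² + 19)/(2·3) ≡ 20/6. 6⁻¹ ≡ 31 (mod 37) since 6·31 = 186 ≡ 1, so λ ≡ 20·31 ≡ 28.
  x = λ² - 5 - 5 = 784 - 10 ≡ 34; y = λ·(5 - 34) - 3 ≡ 36. → (34, 36)
3P: (34, 36) + (5, 3). λ = (3 - 36)/(5 - 34) ≡ 4/8 mod 37. 8⁻¹ ≡ 14 (mod 37), so λ ≡ 19.
  x = λ² - 34 - 5 = 361 - 39 ≡ 26; y = λ·(34 - 26) - 36 ≡ 5. → (26, 5)
4P: (26, 5) + (5, 3). λ = (3 - 5)/(5 - 26) ≡ 35/16 mod 37. 16⁻¹ ≡ 7 (mod 37), so λ ≡ 23.
  x = λ² - 26 - 5 = 529 - 31 ≡ 17; y = λ·(26 - 17) - 5 ≡ 17. → (17, 17)
5P: (17, 17) + (5, 3). λ = (3 - 17)/(5 - 17) ≡ 23/25 mod 37. 25⁻¹ ≡ 3 (mod 37), so λ ≡ 32.
  x = λ² - 17 - 5 = 1024 - 22 ≡ 3; y = λ·(17 - 3) - 17 ≡ 24. → (3, 24)

(3, 24)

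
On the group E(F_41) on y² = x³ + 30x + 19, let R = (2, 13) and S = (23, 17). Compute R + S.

(2, 13) + (23, 17). λ = (17 - 13)/(23 - 2) ≡ 4/21 mod 41. 21⁻¹ ≡ 2 (mod 41), so λ ≡ 8.
  x = λ² - 2 - 23 = 64 - 25 ≡ 39; y = λ·(2 - 39) - 13 ≡ 19. → (39, 19)

(39, 19)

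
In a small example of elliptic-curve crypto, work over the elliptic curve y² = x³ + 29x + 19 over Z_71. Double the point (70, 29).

tangent at (70, 29): λ = (3·70² + 29)/(2·29) ≡ 32/58. 58⁻¹ ≡ 60 (mod 71), so λ ≡ 32·60 ≡ 3.
  x = λ² - 70 - 70 = 9 - 140 ≡ 11; y = λ·(70 - 11) - 29 ≡ 6. → (11, 6)

(11, 6)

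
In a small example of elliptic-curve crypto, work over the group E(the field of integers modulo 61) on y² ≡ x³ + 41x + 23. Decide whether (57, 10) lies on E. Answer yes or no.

yes

y² = 10² ≡ 39; x³ + 41x + 23 = 187553 ≡ 39 (mod 61). 39 = 39.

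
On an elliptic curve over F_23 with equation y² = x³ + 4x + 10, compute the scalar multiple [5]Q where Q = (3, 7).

Repeated addition: build up to 5Q.
2Q: tangent at (3, 7): λ = (3·3² + 4)/(2·7) ≡ 8/14. 14⁻¹ ≡ 5 (mod 23) since 14·5 = 70 ≡ 1, so λ ≡ 8·5 ≡ 17.
  x = λ² - 3 - 3 = 289 - 6 ≡ 7; y = λ·(3 - 7) - 7 ≡ 17. → (7, 17)
3Q: (7, 17) + (3, 7). λ = (7 - 17)/(3 - 7) ≡ 13/19 mod 23. 19⁻¹ ≡ 17 (mod 23), so λ ≡ 14.
  x = λ² - 7 - 3 = 196 - 10 ≡ 2; y = λ·(7 - 2) - 17 ≡ 7. → (2, 7)
4Q: (2, 7) + (3, 7). λ = (7 - 7)/(3 - 2) ≡ 0/1 mod 23. 1⁻¹ ≡ 1 (mod 23), so λ ≡ 0.
  x = λ² - 2 - 3 = 0 - 5 ≡ 18; y = λ·(2 - 18) - 7 ≡ 16. → (18, 16)
5Q: (18, 16) + (3, 7). λ = (7 - 16)/(3 - 18) ≡ 14/8 mod 23. 8⁻¹ ≡ 3 (mod 23) since 8·3 = 24 ≡ 1, so λ ≡ 19.
  x = λ² - 18 - 3 = 361 - 21 ≡ 18; y = λ·(18 - 18) - 16 ≡ 7. → (18, 7)

(18, 7)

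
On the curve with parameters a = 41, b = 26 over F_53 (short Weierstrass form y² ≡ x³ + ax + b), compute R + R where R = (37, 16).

tangent at (37, 16): λ = (3·37² + 41)/(2·16) ≡ 14/32. 32⁻¹ ≡ 5 (mod 53), so λ ≡ 14·5 ≡ 17.
  x = λ² - 37 - 37 = 289 - 74 ≡ 3; y = λ·(37 - 3) - 16 ≡ 32. → (3, 32)

(3, 32)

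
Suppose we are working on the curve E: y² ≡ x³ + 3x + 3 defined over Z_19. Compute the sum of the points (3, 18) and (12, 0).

(8, 11)

(3, 18) + (12, 0). λ = (0 - 18)/(12 - 3) ≡ 1/9 mod 19. 9⁻¹ ≡ 17 (mod 19) since 9·17 = 153 ≡ 1, so λ ≡ 17.
  x = λ² - 3 - 12 = 289 - 15 ≡ 8; y = λ·(3 - 8) - 18 ≡ 11. → (8, 11)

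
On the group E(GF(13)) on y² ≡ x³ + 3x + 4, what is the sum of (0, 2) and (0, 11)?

O

The two points share x = 0 and their y-coordinates satisfy 2 + 11 ≡ 0 (mod 13), so they are inverses. Their sum is O.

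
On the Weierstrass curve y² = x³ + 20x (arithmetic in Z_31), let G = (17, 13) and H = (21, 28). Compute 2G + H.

(13, 16)

First 2G:
Repeated addition: build up to 2G.
2G: tangent at (17, 13): λ = (3·17² + 20)/(2·13) ≡ 19/26. 26⁻¹ ≡ 6 (mod 31), so λ ≡ 19·6 ≡ 21.
  x = λ² - 17 - 17 = 441 - 34 ≡ 4; y = λ·(17 - 4) - 13 ≡ 12. → (4, 12)
2G = (4, 12).
Finally 2G + H:
(4, 12) + (21, 28). λ = (28 - 12)/(21 - 4) ≡ 16/17 mod 31. 17⁻¹ ≡ 11 (mod 31) since 17·11 = 187 ≡ 1, so λ ≡ 21.
  x = λ² - 4 - 21 = 441 - 25 ≡ 13; y = λ·(4 - 13) - 12 ≡ 16. → (13, 16)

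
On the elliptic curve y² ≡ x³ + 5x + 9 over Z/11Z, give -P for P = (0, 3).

(0, 8)

-(0, 3) = (0, -3 mod 11) = (0, 8).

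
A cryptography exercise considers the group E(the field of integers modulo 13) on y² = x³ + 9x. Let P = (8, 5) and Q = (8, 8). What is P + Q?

The two points share x = 8 and their y-coordinates satisfy 5 + 8 ≡ 0 (mod 13), so they are inverses. Their sum is the point at infinity.

O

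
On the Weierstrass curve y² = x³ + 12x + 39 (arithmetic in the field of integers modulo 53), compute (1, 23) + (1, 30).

O

The two points share x = 1 and their y-coordinates satisfy 23 + 30 ≡ 0 (mod 53), so they are inverses. Their sum is O.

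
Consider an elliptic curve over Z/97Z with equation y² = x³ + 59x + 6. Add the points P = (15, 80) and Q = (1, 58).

(32, 18)

(15, 80) + (1, 58). λ = (58 - 80)/(1 - 15) ≡ 75/83 mod 97. 83⁻¹ ≡ 90 (mod 97), so λ ≡ 57.
  x = λ² - 15 - 1 = 3249 - 16 ≡ 32; y = λ·(15 - 32) - 80 ≡ 18. → (32, 18)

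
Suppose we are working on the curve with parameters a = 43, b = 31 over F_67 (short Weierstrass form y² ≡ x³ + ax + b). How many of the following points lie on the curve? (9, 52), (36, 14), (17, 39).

(9, 52): 52² ≡ 24, rhs ≡ 8 → off.
(36, 14): 14² ≡ 62, rhs ≡ 62 → on.
(17, 39): 39² ≡ 47, rhs ≡ 47 → on.

2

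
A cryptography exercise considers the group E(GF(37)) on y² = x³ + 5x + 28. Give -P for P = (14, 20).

-(14, 20) = (14, -20 mod 37) = (14, 17).

(14, 17)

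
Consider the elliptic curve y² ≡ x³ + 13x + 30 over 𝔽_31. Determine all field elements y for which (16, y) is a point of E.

5, 26

x³ + 13x + 30 = 4334 ≡ 25 (mod 31).
Square roots of 25 mod 31: 5 and 26 (since 5² = 25 ≡ 25).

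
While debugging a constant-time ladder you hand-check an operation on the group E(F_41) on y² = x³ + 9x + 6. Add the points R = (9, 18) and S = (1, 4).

(9, 18) + (1, 4). λ = (4 - 18)/(1 - 9) ≡ 27/33 mod 41. 33⁻¹ ≡ 5 (mod 41), so λ ≡ 12.
  x = λ² - 9 - 1 = 144 - 10 ≡ 11; y = λ·(9 - 11) - 18 ≡ 40. → (11, 40)

(11, 40)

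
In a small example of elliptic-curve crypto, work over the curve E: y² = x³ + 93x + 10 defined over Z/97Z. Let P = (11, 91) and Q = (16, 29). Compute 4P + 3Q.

(59, 80)

First 4P:
Repeated addition: build up to 4P.
2P: tangent at (11, 91): λ = (3·11² + 93)/(2·91) ≡ 68/85. 85⁻¹ ≡ 8 (mod 97) since 85·8 = 680 ≡ 1, so λ ≡ 68·8 ≡ 59.
  x = λ² - 11 - 11 = 3481 - 22 ≡ 64; y = λ·(11 - 64) - 91 ≡ 80. → (64, 80)
3P: (64, 80) + (11, 91). λ = (91 - 80)/(11 - 64) ≡ 11/44 mod 97. 44⁻¹ ≡ 86 (mod 97), so λ ≡ 73.
  x = λ² - 64 - 11 = 5329 - 75 ≡ 16; y = λ·(64 - 16) - 80 ≡ 29. → (16, 29)
4P: (16, 29) + (11, 91). λ = (91 - 29)/(11 - 16) ≡ 62/92 mod 97. 92⁻¹ ≡ 58 (mod 97) since 92·58 = 5336 ≡ 1, so λ ≡ 7.
  x = λ² - 16 - 11 = 49 - 27 ≡ 22; y = λ·(16 - 22) - 29 ≡ 26. → (22, 26)
4P = (22, 26).
Next 3Q:
Repeated addition: build up to 3Q.
2Q: tangent at (16, 29): λ = (3·16² + 93)/(2·29) ≡ 85/58. 58⁻¹ ≡ 92 (mod 97), so λ ≡ 85·92 ≡ 60.
  x = λ² - 16 - 16 = 3600 - 32 ≡ 76; y = λ·(16 - 76) - 29 ≡ 57. → (76, 57)
3Q: (76, 57) + (16, 29). λ = (29 - 57)/(16 - 76) ≡ 69/37 mod 97. 37⁻¹ ≡ 21 (mod 97) since 37·21 = 777 ≡ 1, so λ ≡ 91.
  x = λ² - 76 - 16 = 8281 - 92 ≡ 41; y = λ·(76 - 41) - 57 ≡ 24. → (41, 24)
3Q = (41, 24).
Finally 4P + 3Q:
(22, 26) + (41, 24). λ = (24 - 26)/(41 - 22) ≡ 95/19 mod 97. 19⁻¹ ≡ 46 (mod 97), so λ ≡ 5.
  x = λ² - 22 - 41 = 25 - 63 ≡ 59; y = λ·(22 - 59) - 26 ≡ 80. → (59, 80)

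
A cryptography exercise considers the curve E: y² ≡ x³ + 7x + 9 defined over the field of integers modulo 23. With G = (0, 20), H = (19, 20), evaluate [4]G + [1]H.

(12, 21)

First 4G:
Repeated addition: build up to 4G.
2G: tangent at (0, 20): λ = (3·0² + 7)/(2·20) ≡ 7/17. 17⁻¹ ≡ 19 (mod 23) since 17·19 = 323 ≡ 1, so λ ≡ 7·19 ≡ 18.
  x = λ² - 0 - 0 = 324 - 0 ≡ 2; y = λ·(0 - 2) - 20 ≡ 13. → (2, 13)
3G: (2, 13) + (0, 20). λ = (20 - 13)/(0 - 2) ≡ 7/21 mod 23. 21⁻¹ ≡ 11 (mod 23), so λ ≡ 8.
  x = λ² - 2 - 0 = 64 - 2 ≡ 16; y = λ·(2 - 16) - 13 ≡ 13. → (16, 13)
4G: (16, 13) + (0, 20). λ = (20 - 13)/(0 - 16) ≡ 7/7 mod 23. 7⁻¹ ≡ 10 (mod 23) since 7·10 = 70 ≡ 1, so λ ≡ 1.
  x = λ² - 16 - 0 = 1 - 16 ≡ 8; y = λ·(16 - 8) - 13 ≡ 18. → (8, 18)
4G = (8, 18).
Finally 4G + H:
(8, 18) + (19, 20). λ = (20 - 18)/(19 - 8) ≡ 2/11 mod 23. 11⁻¹ ≡ 21 (mod 23), so λ ≡ 19.
  x = λ² - 8 - 19 = 361 - 27 ≡ 12; y = λ·(8 - 12) - 18 ≡ 21. → (12, 21)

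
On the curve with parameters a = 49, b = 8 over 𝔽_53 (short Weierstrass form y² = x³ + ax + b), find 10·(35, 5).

(23, 23)

Write Q = (35, 5).
Repeated addition: build up to 10Q.
2Q: tangent at (35, 5): λ = (3·35² + 49)/(2·5) ≡ 14/10. 10⁻¹ ≡ 16 (mod 53) since 10·16 = 160 ≡ 1, so λ ≡ 14·16 ≡ 12.
  x = λ² - 35 - 35 = 144 - 70 ≡ 21; y = λ·(35 - 21) - 5 ≡ 4. → (21, 4)
3Q: (21, 4) + (35, 5). λ = (5 - 4)/(35 - 21) ≡ 1/14 mod 53. 14⁻¹ ≡ 19 (mod 53), so λ ≡ 19.
  x = λ² - 21 - 35 = 361 - 56 ≡ 40; y = λ·(21 - 40) - 4 ≡ 6. → (40, 6)
4Q: (40, 6) + (35, 5). λ = (5 - 6)/(35 - 40) ≡ 52/48 mod 53. 48⁻¹ ≡ 21 (mod 53) since 48·21 = 1008 ≡ 1, so λ ≡ 32.
  x = λ² - 40 - 35 = 1024 - 75 ≡ 48; y = λ·(40 - 48) - 6 ≡ 3. → (48, 3)
5Q: (48, 3) + (35, 5). λ = (5 - 3)/(35 - 48) ≡ 2/40 mod 53. 40⁻¹ ≡ 4 (mod 53), so λ ≡ 8.
  x = λ² - 48 - 35 = 64 - 83 ≡ 34; y = λ·(48 - 34) - 3 ≡ 3. → (34, 3)
6Q: (34, 3) + (35, 5). λ = (5 - 3)/(35 - 34) ≡ 2/1 mod 53. 1⁻¹ ≡ 1 (mod 53), so λ ≡ 2.
  x = λ² - 34 - 35 = 4 - 69 ≡ 41; y = λ·(34 - 41) - 3 ≡ 36. → (41, 36)
7Q: (41, 36) + (35, 5). λ = (5 - 36)/(35 - 41) ≡ 22/47 mod 53. 47⁻¹ ≡ 44 (mod 53), so λ ≡ 14.
  x = λ² - 41 - 35 = 196 - 76 ≡ 14; y = λ·(41 - 14) - 36 ≡ 24. → (14, 24)
8Q: (14, 24) + (35, 5). λ = (5 - 24)/(35 - 14) ≡ 34/21 mod 53. 21⁻¹ ≡ 48 (mod 53), so λ ≡ 42.
  x = λ² - 14 - 35 = 1764 - 49 ≡ 19; y = λ·(14 - 19) - 24 ≡ 31. → (19, 31)
9Q: (19, 31) + (35, 5). λ = (5 - 31)/(35 - 19) ≡ 27/16 mod 53. 16⁻¹ ≡ 10 (mod 53), so λ ≡ 5.
  x = λ² - 19 - 35 = 25 - 54 ≡ 24; y = λ·(19 - 24) - 31 ≡ 50. → (24, 50)
10Q: (24, 50) + (35, 5). λ = (5 - 50)/(35 - 24) ≡ 8/11 mod 53. 11⁻¹ ≡ 29 (mod 53) since 11·29 = 319 ≡ 1, so λ ≡ 20.
  x = λ² - 24 - 35 = 400 - 59 ≡ 23; y = λ·(24 - 23) - 50 ≡ 23. → (23, 23)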